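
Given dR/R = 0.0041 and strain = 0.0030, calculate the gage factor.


GF = (dR/R) / epsilon
= 0.0041 / 0.0030
= 1.3667

1.3667


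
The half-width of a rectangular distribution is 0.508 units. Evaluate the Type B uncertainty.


u_B = half_width / sqrt(3)
u_B = 0.508 / 1.7320508
u_B = 0.2933

0.2933


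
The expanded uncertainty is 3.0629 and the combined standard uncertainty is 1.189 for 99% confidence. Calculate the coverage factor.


k = U / uc
k = 3.0629 / 1.189
k = 2.576

2.576


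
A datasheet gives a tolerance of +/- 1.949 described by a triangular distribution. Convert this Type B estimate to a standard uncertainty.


u_B = half_width / sqrt(6)
u_B = 1.949 / 2.4494897
u_B = 0.7957

0.7957


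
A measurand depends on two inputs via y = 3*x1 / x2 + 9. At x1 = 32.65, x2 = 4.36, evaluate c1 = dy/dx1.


y = 3*x1 / x2 + 9
dy/dx1 = 3/x2
Evaluate at x2 = 4.36: c1 = 3 / 4.36
c1 = 0.6881

0.6881


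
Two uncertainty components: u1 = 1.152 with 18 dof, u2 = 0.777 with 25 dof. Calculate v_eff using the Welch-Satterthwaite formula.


uc = sqrt(u1^2 + u2^2) = sqrt(1.152^2 + 0.777^2) = 1.3895442
v_eff = uc^4 / (u1^4/v1 + u2^4/v2)
= 1.3895442^4 / (1.152^4/18 + 0.777^4/25)
= 3.7281164 / 0.11242427
v_eff = 33.1611

33.1611


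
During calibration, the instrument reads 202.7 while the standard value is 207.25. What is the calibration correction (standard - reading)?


Correction = standard - reading
= 207.25 - 202.7
= 4.5500

4.5500


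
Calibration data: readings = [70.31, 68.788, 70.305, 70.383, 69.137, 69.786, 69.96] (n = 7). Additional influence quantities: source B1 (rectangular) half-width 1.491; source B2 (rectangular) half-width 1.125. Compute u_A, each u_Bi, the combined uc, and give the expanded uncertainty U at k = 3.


mean = (70.31 + 68.788 + 70.305 + 70.383 + 69.137 + 69.786 + 69.96) / 7 = 69.80985714
s = sqrt(sum((x - mean)^2)/(n-1)) = 0.62501238
u_A = s / sqrt(n) = 0.62501238 / sqrt(7) = 0.23623247
u_B1 = 1.491 / sqrt(3) = 0.86082925
u_B2 = 1.125 / sqrt(3) = 0.64951905
uc = sqrt(0.23623247^2 + 0.86082925^2 + 0.64951905^2) = 1.103951
U = k * uc = 3 * 1.103951
U = 3.3119

3.3119


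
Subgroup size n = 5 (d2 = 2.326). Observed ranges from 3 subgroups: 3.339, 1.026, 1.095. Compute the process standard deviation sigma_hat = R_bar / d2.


R_bar = (3.339 + 1.026 + 1.095) / 3
R_bar = 5.46 / 3 = 1.82
sigma_hat = R_bar / d2 = 1.82 / 2.326 = 0.7825

0.7825


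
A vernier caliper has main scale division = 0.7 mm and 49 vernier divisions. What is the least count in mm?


LC = MSD / n_div
= 0.7 / 49
= 0.0143

0.0143


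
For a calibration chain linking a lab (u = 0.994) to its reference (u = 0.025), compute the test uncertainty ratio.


TUR = u_lab / u_ref
= 0.994 / 0.025
= 39.7600

39.7600


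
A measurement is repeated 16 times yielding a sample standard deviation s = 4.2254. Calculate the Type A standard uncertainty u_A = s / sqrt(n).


u_A = s / sqrt(n)
u_A = 4.2254 / sqrt(16)
u_A = 4.2254 / 4
u_A = 1.0563

1.0563


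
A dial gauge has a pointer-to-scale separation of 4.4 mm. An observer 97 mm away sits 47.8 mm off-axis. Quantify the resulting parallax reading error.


error = h * offset / d
= 4.4 * 47.8 / 97
= 2.1682

2.1682


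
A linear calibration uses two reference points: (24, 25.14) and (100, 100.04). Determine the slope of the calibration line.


slope = (y2 - y1) / (x2 - x1)
= (100.04 - 25.14) / (100 - 24)
= 74.9000 / 76
= 0.9855

0.9855


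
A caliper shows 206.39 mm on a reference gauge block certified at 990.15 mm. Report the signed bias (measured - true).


Systematic error = measured - true
= 206.39 - 990.15
= -783.7600

-783.7600


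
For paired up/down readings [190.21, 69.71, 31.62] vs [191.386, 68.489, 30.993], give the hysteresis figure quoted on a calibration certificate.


|190.21 - 191.386| = 1.1760
|69.71 - 68.489| = 1.2210
|31.62 - 30.993| = 0.6270
hysteresis = max(diffs) = 1.2210

1.2210


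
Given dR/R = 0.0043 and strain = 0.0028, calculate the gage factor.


GF = (dR/R) / epsilon
= 0.0043 / 0.0028
= 1.5357

1.5357


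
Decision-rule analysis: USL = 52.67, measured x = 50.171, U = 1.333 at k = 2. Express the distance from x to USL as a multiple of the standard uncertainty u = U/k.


u = U / k = 1.333 / 2 = 0.6665
margin = |USL - x| = |52.67 - 50.171| = 2.499
z = margin / u = 2.499 / 0.6665
z = 3.7494

3.7494


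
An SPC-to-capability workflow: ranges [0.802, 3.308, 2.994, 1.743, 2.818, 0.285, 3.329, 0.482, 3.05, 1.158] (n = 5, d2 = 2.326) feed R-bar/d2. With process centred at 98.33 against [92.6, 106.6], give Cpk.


R_bar = (0.802 + 3.308 + 2.994 + 1.743 + 2.818 + 0.285 + 3.329 + 0.482 + 3.05 + 1.158) / 10 = 1.9969
sigma = R_bar / d2 = 1.9969 / 2.326 = 0.85851247
Cp = (USL - LSL)/(6*sigma) = (106.6 - 92.6)/(6*0.85851247) = 2.7179
Cpu = (106.6 - 98.33)/(3*0.85851247) = 3.2110
Cpl = (98.33 - 92.6)/(3*0.85851247) = 2.2248
Cpk = min(Cpu, Cpl) = 2.2248

2.2248


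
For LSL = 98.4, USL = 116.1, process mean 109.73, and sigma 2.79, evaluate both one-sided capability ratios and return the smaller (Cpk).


Cpu = (USL - mean) / (3*sigma) = (116.1 - 109.73) / (3*2.79) = 0.7611
Cpl = (mean - LSL) / (3*sigma) = (109.73 - 98.4) / (3*2.79) = 1.3536
Cpk = min(Cpu, Cpl) = 0.7611

0.7611


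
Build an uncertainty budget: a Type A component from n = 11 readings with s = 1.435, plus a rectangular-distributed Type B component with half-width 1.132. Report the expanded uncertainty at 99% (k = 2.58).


u_A = s / sqrt(n) = 1.435 / sqrt(11) = 0.43266878
u_B = half_width / sqrt(3) = 1.132 / sqrt(3) = 0.6535605
uc = sqrt(u_A^2 + u_B^2) = sqrt(0.43266878^2 + 0.6535605^2) = 0.78380074
U = k * uc = 2.58 * 0.78380074
U = 2.0222

2.0222


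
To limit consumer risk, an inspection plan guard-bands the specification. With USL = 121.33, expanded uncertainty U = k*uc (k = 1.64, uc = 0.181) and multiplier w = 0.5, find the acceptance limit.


U = k * uc = 1.64 * 0.181 = 0.29684
guard band g = w * U = 0.5 * 0.29684 = 0.14842
AL = USL - g = 121.33 - 0.14842
AL = 121.1816

121.1816


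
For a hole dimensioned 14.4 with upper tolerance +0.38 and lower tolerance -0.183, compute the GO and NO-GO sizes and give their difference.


GO = nominal - lower_tol (smallest hole = maximum material condition)
GO = 14.4 - 0.183 = 14.217
NO-GO = nominal + upper_tol (largest hole = least material condition)
NO-GO = 14.4 + 0.38 = 14.78
spread = NO-GO - GO = 14.78 - 14.217 = 0.5630

0.5630


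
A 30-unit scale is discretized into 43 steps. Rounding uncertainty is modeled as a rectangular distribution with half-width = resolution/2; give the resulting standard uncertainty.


resolution = range / divisions
resolution = 30 / 43 = 0.69767442
u_res = resolution / (2*sqrt(3))
u_res = 0.69767442 / 3.4641016
u_res = 0.2014

0.2014


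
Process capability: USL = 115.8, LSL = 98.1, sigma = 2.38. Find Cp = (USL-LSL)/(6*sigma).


Cp = (USL - LSL) / (6 * sigma)
= (115.8 - 98.1) / (6 * 2.38)
= 17.7000 / 14.2800
= 1.2395

1.2395


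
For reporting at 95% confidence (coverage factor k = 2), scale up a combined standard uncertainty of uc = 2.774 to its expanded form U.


U = k * uc
U = 2 * 2.774
U = 5.5480

5.5480


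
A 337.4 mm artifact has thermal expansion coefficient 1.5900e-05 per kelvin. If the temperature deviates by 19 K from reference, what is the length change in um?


dL = L * alpha * dT
= 337.4 * 1.5900e-05 * 19
= 0.1019285 mm
dL_um = 0.1019285 * 1000 = 101.9285 um

101.9285


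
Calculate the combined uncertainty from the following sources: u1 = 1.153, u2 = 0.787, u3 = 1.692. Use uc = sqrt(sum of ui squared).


uc = sqrt(1.153^2 + 0.787^2 + 1.692^2)
uc = sqrt(4.811642)
uc = 2.1935

2.1935


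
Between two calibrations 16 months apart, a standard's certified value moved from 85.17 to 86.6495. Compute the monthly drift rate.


rate = (v2 - v1) / months
= (86.6495 - 85.17) / 16
= 1.4795 / 16
= 0.0925

0.0925


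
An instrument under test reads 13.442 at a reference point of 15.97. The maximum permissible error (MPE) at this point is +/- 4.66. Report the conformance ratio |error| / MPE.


e = indication - reference = 13.442 - 15.97 = -2.5280
|e| = 2.5280
ratio = |e| / MPE = 2.5280 / 4.66
ratio = 0.5425

0.5425


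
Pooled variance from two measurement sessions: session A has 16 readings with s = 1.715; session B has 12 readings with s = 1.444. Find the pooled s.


s_p = sqrt(((n1-1)*s1^2 + (n2-1)*s2^2) / (n1+n2-2))
numerator = (16-1)*1.715^2 + (12-1)*1.444^2 = 44.118375 + 22.936496 = 67.054871
denominator = 16 + 12 - 2 = 26
s_p^2 = 67.054871 / 26 = 2.5790335
s_p = sqrt(2.5790335) = 1.6059

1.6059


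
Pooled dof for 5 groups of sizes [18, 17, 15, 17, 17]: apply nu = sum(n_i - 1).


nu = sum_i (n_i - 1)
nu = ((18 - 1) + (17 - 1) + (15 - 1) + (17 - 1) + (17 - 1))
nu = 17 + 16 + 14 + 16 + 16
nu = 79

79


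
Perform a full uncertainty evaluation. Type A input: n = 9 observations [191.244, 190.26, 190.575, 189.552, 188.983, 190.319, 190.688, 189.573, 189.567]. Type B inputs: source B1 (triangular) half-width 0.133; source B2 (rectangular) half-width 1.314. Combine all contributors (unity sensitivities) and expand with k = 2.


mean = (191.244 + 190.26 + 190.575 + 189.552 + 188.983 + 190.319 + 190.688 + 189.573 + 189.567) / 9 = 190.0845556
s = sqrt(sum((x - mean)^2)/(n-1)) = 0.71250704
u_A = s / sqrt(n) = 0.71250704 / sqrt(9) = 0.23750235
u_B1 = 0.133 / sqrt(6) = 0.054297023
u_B2 = 1.314 / sqrt(3) = 0.75863825
uc = sqrt(0.23750235^2 + 0.054297023^2 + 0.75863825^2) = 0.7967983
U = k * uc = 2 * 0.7967983
U = 1.5936

1.5936


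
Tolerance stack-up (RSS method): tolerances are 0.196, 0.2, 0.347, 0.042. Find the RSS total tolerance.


RSS = sqrt(0.196^2 + 0.2^2 + 0.347^2 + 0.042^2)
= sqrt(0.200589)
= 0.4479

0.4479


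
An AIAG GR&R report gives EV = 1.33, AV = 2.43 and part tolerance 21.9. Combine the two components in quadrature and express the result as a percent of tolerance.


GRR = sqrt(EV^2 + AV^2) = sqrt(1.33^2 + 2.43^2) = 2.7701625
%GRR = GRR / tol * 100 = 2.7701625 / 21.9 * 100
%GRR = 12.6491

12.6491


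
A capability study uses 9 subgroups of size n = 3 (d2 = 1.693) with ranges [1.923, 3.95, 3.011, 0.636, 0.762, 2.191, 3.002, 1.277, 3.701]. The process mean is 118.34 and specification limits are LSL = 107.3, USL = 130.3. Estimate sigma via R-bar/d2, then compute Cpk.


R_bar = (1.923 + 3.95 + 3.011 + 0.636 + 0.762 + 2.191 + 3.002 + 1.277 + 3.701) / 9 = 2.2725556
sigma = R_bar / d2 = 2.2725556 / 1.693 = 1.3423246
Cp = (USL - LSL)/(6*sigma) = (130.3 - 107.3)/(6*1.3423246) = 2.8557
Cpu = (130.3 - 118.34)/(3*1.3423246) = 2.9700
Cpl = (118.34 - 107.3)/(3*1.3423246) = 2.7415
Cpk = min(Cpu, Cpl) = 2.7415

2.7415


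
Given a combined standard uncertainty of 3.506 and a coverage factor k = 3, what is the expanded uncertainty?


U = k * uc
U = 3 * 3.506
U = 10.5180

10.5180


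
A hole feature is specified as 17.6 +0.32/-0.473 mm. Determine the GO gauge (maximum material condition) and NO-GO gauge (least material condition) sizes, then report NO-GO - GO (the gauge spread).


GO = nominal - lower_tol (smallest hole = maximum material condition)
GO = 17.6 - 0.473 = 17.127
NO-GO = nominal + upper_tol (largest hole = least material condition)
NO-GO = 17.6 + 0.32 = 17.92
spread = NO-GO - GO = 17.92 - 17.127 = 0.7930

0.7930


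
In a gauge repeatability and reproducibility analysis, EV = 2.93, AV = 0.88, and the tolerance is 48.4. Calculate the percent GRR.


GRR = sqrt(EV^2 + AV^2) = sqrt(2.93^2 + 0.88^2) = 3.0592973
%GRR = GRR / tol * 100 = 3.0592973 / 48.4 * 100
%GRR = 6.3209

6.3209


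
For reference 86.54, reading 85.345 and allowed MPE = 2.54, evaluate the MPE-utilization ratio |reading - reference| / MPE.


e = indication - reference = 85.345 - 86.54 = -1.1950
|e| = 1.1950
ratio = |e| / MPE = 1.1950 / 2.54
ratio = 0.4705

0.4705


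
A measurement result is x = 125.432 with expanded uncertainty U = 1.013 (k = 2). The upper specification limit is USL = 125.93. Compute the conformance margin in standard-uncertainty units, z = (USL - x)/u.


u = U / k = 1.013 / 2 = 0.5065
margin = |USL - x| = |125.93 - 125.432| = 0.498
z = margin / u = 0.498 / 0.5065
z = 0.9832

0.9832


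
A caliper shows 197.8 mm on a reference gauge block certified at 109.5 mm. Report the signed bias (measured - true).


Systematic error = measured - true
= 197.8 - 109.5
= 88.3000

88.3000


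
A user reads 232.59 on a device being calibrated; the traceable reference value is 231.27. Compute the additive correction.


Correction = standard - reading
= 231.27 - 232.59
= -1.3200

-1.3200


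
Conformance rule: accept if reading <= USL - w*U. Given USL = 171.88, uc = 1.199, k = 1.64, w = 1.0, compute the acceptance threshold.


U = k * uc = 1.64 * 1.199 = 1.96636
guard band g = w * U = 1.0 * 1.96636 = 1.96636
AL = USL - g = 171.88 - 1.96636
AL = 169.9136

169.9136


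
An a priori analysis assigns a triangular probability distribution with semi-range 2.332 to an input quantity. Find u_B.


u_B = half_width / sqrt(6)
u_B = 2.332 / 2.4494897
u_B = 0.9520

0.9520


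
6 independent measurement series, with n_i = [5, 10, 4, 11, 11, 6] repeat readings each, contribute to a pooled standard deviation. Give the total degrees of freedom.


nu = sum_i (n_i - 1)
nu = ((5 - 1) + (10 - 1) + (4 - 1) + (11 - 1) + (11 - 1) + (6 - 1))
nu = 4 + 9 + 3 + 10 + 10 + 5
nu = 41

41


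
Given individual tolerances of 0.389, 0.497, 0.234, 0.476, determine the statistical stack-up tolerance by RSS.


RSS = sqrt(0.389^2 + 0.497^2 + 0.234^2 + 0.476^2)
= sqrt(0.679662)
= 0.8244

0.8244


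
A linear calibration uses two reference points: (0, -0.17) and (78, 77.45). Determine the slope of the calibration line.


slope = (y2 - y1) / (x2 - x1)
= (77.45 - -0.17) / (78 - 0)
= 77.6200 / 78
= 0.9951

0.9951


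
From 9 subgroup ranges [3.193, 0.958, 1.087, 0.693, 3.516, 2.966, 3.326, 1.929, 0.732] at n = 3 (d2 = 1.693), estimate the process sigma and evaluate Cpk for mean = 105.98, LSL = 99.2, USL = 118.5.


R_bar = (3.193 + 0.958 + 1.087 + 0.693 + 3.516 + 2.966 + 3.326 + 1.929 + 0.732) / 9 = 2.0444444
sigma = R_bar / d2 = 2.0444444 / 1.693 = 1.2075868
Cp = (USL - LSL)/(6*sigma) = (118.5 - 99.2)/(6*1.2075868) = 2.6637
Cpu = (118.5 - 105.98)/(3*1.2075868) = 3.4559
Cpl = (105.98 - 99.2)/(3*1.2075868) = 1.8715
Cpk = min(Cpu, Cpl) = 1.8715

1.8715


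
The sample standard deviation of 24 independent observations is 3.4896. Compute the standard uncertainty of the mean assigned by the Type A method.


u_A = s / sqrt(n)
u_A = 3.4896 / sqrt(24)
u_A = 3.4896 / 4.8989795
u_A = 0.7123

0.7123


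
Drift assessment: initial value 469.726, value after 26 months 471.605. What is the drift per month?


rate = (v2 - v1) / months
= (471.605 - 469.726) / 26
= 1.8790 / 26
= 0.0723

0.0723


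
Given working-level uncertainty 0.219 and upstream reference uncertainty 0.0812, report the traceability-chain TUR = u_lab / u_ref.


TUR = u_lab / u_ref
= 0.219 / 0.0812
= 2.6970

2.6970


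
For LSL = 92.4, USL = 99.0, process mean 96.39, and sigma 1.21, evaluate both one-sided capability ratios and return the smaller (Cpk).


Cpu = (USL - mean) / (3*sigma) = (99.0 - 96.39) / (3*1.21) = 0.7190
Cpl = (mean - LSL) / (3*sigma) = (96.39 - 92.4) / (3*1.21) = 1.0992
Cpk = min(Cpu, Cpl) = 0.7190

0.7190


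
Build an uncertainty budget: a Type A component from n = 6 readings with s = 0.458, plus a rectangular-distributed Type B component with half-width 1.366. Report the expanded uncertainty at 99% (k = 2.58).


u_A = s / sqrt(n) = 0.458 / sqrt(6) = 0.18697772
u_B = half_width / sqrt(3) = 1.366 / sqrt(3) = 0.78866047
uc = sqrt(u_A^2 + u_B^2) = sqrt(0.18697772^2 + 0.78866047^2) = 0.81052206
U = k * uc = 2.58 * 0.81052206
U = 2.0911

2.0911


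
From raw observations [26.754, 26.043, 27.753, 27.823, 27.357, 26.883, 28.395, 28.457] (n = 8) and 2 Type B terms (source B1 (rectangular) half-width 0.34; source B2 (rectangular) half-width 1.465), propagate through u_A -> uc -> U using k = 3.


mean = (26.754 + 26.043 + 27.753 + 27.823 + 27.357 + 26.883 + 28.395 + 28.457) / 8 = 27.433125
s = sqrt(sum((x - mean)^2)/(n-1)) = 0.83921195
u_A = s / sqrt(n) = 0.83921195 / sqrt(8) = 0.29670623
u_B1 = 0.34 / sqrt(3) = 0.19629909
u_B2 = 1.465 / sqrt(3) = 0.84581814
uc = sqrt(0.29670623^2 + 0.19629909^2 + 0.84581814^2) = 0.91759264
U = k * uc = 3 * 0.91759264
U = 2.7528

2.7528


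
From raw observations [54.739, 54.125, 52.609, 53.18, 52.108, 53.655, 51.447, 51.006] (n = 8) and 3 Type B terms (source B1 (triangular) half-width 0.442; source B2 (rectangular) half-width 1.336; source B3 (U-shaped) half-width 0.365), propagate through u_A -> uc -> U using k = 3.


mean = (54.739 + 54.125 + 52.609 + 53.18 + 52.108 + 53.655 + 51.447 + 51.006) / 8 = 52.858625
s = sqrt(sum((x - mean)^2)/(n-1)) = 1.3053552
u_A = s / sqrt(n) = 1.3053552 / sqrt(8) = 0.46151276
u_B1 = 0.442 / sqrt(6) = 0.18044574
u_B2 = 1.336 / sqrt(3) = 0.77133996
u_B3 = 0.365 / sqrt(2) = 0.25809398
uc = sqrt(0.46151276^2 + 0.18044574^2 + 0.77133996^2 + 0.25809398^2) = 0.95243505
U = k * uc = 3 * 0.95243505
U = 2.8573

2.8573


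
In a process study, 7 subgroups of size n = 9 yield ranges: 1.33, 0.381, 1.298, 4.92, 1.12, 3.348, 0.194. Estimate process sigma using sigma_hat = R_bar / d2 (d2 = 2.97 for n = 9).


R_bar = (1.33 + 0.381 + 1.298 + 4.92 + 1.12 + 3.348 + 0.194) / 7
R_bar = 12.591 / 7 = 1.7987143
sigma_hat = R_bar / d2 = 1.7987143 / 2.97 = 0.6056

0.6056


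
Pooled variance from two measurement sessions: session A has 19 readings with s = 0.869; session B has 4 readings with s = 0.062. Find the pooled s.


s_p = sqrt(((n1-1)*s1^2 + (n2-1)*s2^2) / (n1+n2-2))
numerator = (19-1)*0.869^2 + (4-1)*0.062^2 = 13.592898 + 0.011532 = 13.60443
denominator = 19 + 4 - 2 = 21
s_p^2 = 13.60443 / 21 = 0.64783
s_p = sqrt(0.64783) = 0.8049

0.8049


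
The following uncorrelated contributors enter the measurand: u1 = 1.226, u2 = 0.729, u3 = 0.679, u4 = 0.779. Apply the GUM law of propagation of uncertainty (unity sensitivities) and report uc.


uc = sqrt(1.226^2 + 0.729^2 + 0.679^2 + 0.779^2)
uc = sqrt(3.102399)
uc = 1.7614

1.7614


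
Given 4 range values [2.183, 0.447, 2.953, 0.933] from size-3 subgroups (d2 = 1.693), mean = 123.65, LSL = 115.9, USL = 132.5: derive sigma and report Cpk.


R_bar = (2.183 + 0.447 + 2.953 + 0.933) / 4 = 1.629
sigma = R_bar / d2 = 1.629 / 1.693 = 0.96219728
Cp = (USL - LSL)/(6*sigma) = (132.5 - 115.9)/(6*0.96219728) = 2.8754
Cpu = (132.5 - 123.65)/(3*0.96219728) = 3.0659
Cpl = (123.65 - 115.9)/(3*0.96219728) = 2.6848
Cpk = min(Cpu, Cpl) = 2.6848

2.6848


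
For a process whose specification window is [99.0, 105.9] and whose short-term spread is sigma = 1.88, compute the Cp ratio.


Cp = (USL - LSL) / (6 * sigma)
= (105.9 - 99.0) / (6 * 1.88)
= 6.9000 / 11.2800
= 0.6117

0.6117


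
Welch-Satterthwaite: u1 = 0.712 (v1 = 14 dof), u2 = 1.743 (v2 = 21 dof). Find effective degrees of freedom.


uc = sqrt(u1^2 + u2^2) = sqrt(0.712^2 + 1.743^2) = 1.8828152
v_eff = uc^4 / (u1^4/v1 + u2^4/v2)
= 1.8828152^4 / (0.712^4/14 + 1.743^4/21)
= 12.566976 / 0.4578681
v_eff = 27.4467

27.4467


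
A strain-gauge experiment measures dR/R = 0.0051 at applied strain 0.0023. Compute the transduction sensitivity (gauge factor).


GF = (dR/R) / epsilon
= 0.0051 / 0.0023
= 2.2174

2.2174


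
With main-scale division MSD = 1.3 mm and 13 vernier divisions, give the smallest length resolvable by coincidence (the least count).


LC = MSD / n_div
= 1.3 / 13
= 0.1000

0.1000


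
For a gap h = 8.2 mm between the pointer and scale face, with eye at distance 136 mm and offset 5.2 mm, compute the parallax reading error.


error = h * offset / d
= 8.2 * 5.2 / 136
= 0.3135

0.3135


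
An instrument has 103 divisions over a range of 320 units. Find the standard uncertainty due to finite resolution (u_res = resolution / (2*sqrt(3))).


resolution = range / divisions
resolution = 320 / 103 = 3.1067961
u_res = resolution / (2*sqrt(3))
u_res = 3.1067961 / 3.4641016
u_res = 0.8969

0.8969


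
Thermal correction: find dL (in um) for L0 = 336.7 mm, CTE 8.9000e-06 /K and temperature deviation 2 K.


dL = L * alpha * dT
= 336.7 * 8.9000e-06 * 2
= 0.0059933 mm
dL_um = 0.0059933 * 1000 = 5.9933 um

5.9933


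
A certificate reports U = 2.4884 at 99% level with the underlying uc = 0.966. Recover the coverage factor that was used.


k = U / uc
k = 2.4884 / 0.966
k = 2.576

2.576


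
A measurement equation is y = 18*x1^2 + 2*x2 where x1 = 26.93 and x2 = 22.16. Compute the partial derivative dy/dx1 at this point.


y = 18*x1^2 + 2*x2
dy/dx1 = 2*18*x1
Evaluate at x1 = 26.93: c1 = 36 * 26.93
c1 = 969.4800

969.4800


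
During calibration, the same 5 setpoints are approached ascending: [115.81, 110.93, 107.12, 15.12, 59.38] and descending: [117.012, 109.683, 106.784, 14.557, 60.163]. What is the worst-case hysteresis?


|115.81 - 117.012| = 1.2020
|110.93 - 109.683| = 1.2470
|107.12 - 106.784| = 0.3360
|15.12 - 14.557| = 0.5630
|59.38 - 60.163| = 0.7830
hysteresis = max(diffs) = 1.2470

1.2470


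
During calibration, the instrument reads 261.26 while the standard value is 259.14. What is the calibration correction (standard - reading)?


Correction = standard - reading
= 259.14 - 261.26
= -2.1200

-2.1200


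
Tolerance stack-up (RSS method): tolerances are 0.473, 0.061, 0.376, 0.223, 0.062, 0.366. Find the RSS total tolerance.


RSS = sqrt(0.473^2 + 0.061^2 + 0.376^2 + 0.223^2 + 0.062^2 + 0.366^2)
= sqrt(0.556355)
= 0.7459

0.7459


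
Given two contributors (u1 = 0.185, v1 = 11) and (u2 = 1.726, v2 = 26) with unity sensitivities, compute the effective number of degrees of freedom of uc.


uc = sqrt(u1^2 + u2^2) = sqrt(0.185^2 + 1.726^2) = 1.7358862
v_eff = uc^4 / (u1^4/v1 + u2^4/v2)
= 1.7358862^4 / (0.185^4/11 + 1.726^4/26)
= 9.0799823 / 0.34144856
v_eff = 26.5925

26.5925


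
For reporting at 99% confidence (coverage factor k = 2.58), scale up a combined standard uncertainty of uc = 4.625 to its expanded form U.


U = k * uc
U = 2.58 * 4.625
U = 11.9325

11.9325


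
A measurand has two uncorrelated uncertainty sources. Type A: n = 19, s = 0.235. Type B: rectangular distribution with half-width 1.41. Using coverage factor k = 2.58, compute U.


u_A = s / sqrt(n) = 0.235 / sqrt(19) = 0.053912697
u_B = half_width / sqrt(3) = 1.41 / sqrt(3) = 0.81406388
uc = sqrt(u_A^2 + u_B^2) = sqrt(0.053912697^2 + 0.81406388^2) = 0.81584715
U = k * uc = 2.58 * 0.81584715
U = 2.1049

2.1049


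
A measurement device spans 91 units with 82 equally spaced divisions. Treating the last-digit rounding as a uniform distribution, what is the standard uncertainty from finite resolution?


resolution = range / divisions
resolution = 91 / 82 = 1.1097561
u_res = resolution / (2*sqrt(3))
u_res = 1.1097561 / 3.4641016
u_res = 0.3204

0.3204


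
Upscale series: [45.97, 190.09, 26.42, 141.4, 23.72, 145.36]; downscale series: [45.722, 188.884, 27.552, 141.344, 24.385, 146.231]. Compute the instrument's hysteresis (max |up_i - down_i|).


|45.97 - 45.722| = 0.2480
|190.09 - 188.884| = 1.2060
|26.42 - 27.552| = 1.1320
|141.4 - 141.344| = 0.0560
|23.72 - 24.385| = 0.6650
|145.36 - 146.231| = 0.8710
hysteresis = max(diffs) = 1.2060

1.2060


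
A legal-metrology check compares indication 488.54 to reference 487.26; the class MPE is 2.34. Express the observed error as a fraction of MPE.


e = indication - reference = 488.54 - 487.26 = 1.2800
|e| = 1.2800
ratio = |e| / MPE = 1.2800 / 2.34
ratio = 0.5470

0.5470


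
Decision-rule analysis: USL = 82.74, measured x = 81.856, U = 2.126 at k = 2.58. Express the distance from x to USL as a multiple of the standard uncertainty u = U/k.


u = U / k = 2.126 / 2.58 = 0.82403101
margin = |USL - x| = |82.74 - 81.856| = 0.884
z = margin / u = 0.884 / 0.82403101
z = 1.0728

1.0728


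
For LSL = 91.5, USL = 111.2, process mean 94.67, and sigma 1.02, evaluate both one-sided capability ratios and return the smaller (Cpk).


Cpu = (USL - mean) / (3*sigma) = (111.2 - 94.67) / (3*1.02) = 5.4020
Cpl = (mean - LSL) / (3*sigma) = (94.67 - 91.5) / (3*1.02) = 1.0359
Cpk = min(Cpu, Cpl) = 1.0359

1.0359


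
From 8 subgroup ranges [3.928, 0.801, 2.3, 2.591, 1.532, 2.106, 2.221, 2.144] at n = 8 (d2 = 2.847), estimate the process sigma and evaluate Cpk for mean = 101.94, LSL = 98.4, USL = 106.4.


R_bar = (3.928 + 0.801 + 2.3 + 2.591 + 1.532 + 2.106 + 2.221 + 2.144) / 8 = 2.202875
sigma = R_bar / d2 = 2.202875 / 2.847 = 0.77375307
Cp = (USL - LSL)/(6*sigma) = (106.4 - 98.4)/(6*0.77375307) = 1.7232
Cpu = (106.4 - 101.94)/(3*0.77375307) = 1.9214
Cpl = (101.94 - 98.4)/(3*0.77375307) = 1.5250
Cpk = min(Cpu, Cpl) = 1.5250

1.5250


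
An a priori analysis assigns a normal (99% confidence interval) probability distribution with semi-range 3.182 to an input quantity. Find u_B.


u_B = half_width / 2.576
u_B = 3.182 / 2.576
u_B = 1.2352

1.2352


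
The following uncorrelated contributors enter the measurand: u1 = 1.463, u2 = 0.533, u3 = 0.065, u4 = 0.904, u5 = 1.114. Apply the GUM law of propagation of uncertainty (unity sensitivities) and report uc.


uc = sqrt(1.463^2 + 0.533^2 + 0.065^2 + 0.904^2 + 1.114^2)
uc = sqrt(4.486895)
uc = 2.1182

2.1182


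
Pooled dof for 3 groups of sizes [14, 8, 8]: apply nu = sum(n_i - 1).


nu = sum_i (n_i - 1)
nu = ((14 - 1) + (8 - 1) + (8 - 1))
nu = 13 + 7 + 7
nu = 27

27


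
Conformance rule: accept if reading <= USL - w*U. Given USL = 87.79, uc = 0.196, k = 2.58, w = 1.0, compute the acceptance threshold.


U = k * uc = 2.58 * 0.196 = 0.50568
guard band g = w * U = 1.0 * 0.50568 = 0.50568
AL = USL - g = 87.79 - 0.50568
AL = 87.2843

87.2843


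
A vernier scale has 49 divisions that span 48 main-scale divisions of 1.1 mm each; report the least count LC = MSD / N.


LC = MSD / n_div
= 1.1 / 49
= 0.0224

0.0224


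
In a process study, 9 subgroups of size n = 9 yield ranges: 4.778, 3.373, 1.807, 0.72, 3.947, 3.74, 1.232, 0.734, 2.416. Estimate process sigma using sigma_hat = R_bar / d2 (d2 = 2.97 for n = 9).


R_bar = (4.778 + 3.373 + 1.807 + 0.72 + 3.947 + 3.74 + 1.232 + 0.734 + 2.416) / 9
R_bar = 22.747 / 9 = 2.5274444
sigma_hat = R_bar / d2 = 2.5274444 / 2.97 = 0.8510

0.8510


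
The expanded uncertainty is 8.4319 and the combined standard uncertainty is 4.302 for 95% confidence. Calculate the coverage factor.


k = U / uc
k = 8.4319 / 4.302
k = 1.96

1.96


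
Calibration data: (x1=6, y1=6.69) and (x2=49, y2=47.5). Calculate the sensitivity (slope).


slope = (y2 - y1) / (x2 - x1)
= (47.5 - 6.69) / (49 - 6)
= 40.8100 / 43
= 0.9491

0.9491


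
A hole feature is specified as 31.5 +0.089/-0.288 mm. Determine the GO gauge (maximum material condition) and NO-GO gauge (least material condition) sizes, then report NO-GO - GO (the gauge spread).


GO = nominal - lower_tol (smallest hole = maximum material condition)
GO = 31.5 - 0.288 = 31.212
NO-GO = nominal + upper_tol (largest hole = least material condition)
NO-GO = 31.5 + 0.089 = 31.589
spread = NO-GO - GO = 31.589 - 31.212 = 0.3770

0.3770


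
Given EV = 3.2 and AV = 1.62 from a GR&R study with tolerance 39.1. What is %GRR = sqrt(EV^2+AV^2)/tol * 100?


GRR = sqrt(EV^2 + AV^2) = sqrt(3.2^2 + 1.62^2) = 3.5866976
%GRR = GRR / tol * 100 = 3.5866976 / 39.1 * 100
%GRR = 9.1731

9.1731


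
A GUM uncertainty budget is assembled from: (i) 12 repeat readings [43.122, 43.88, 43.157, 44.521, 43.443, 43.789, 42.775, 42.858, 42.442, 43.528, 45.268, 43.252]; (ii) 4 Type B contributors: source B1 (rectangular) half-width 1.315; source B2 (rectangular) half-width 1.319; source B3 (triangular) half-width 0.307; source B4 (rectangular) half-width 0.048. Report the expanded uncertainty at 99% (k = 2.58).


mean = (43.122 + 43.88 + 43.157 + 44.521 + 43.443 + 43.789 + 42.775 + 42.858 + 42.442 + 43.528 + 45.268 + 43.252) / 12 = 43.50291667
s = sqrt(sum((x - mean)^2)/(n-1)) = 0.78504817
u_A = s / sqrt(n) = 0.78504817 / sqrt(12) = 0.22662389
u_B1 = 1.315 / sqrt(3) = 0.7592156
u_B2 = 1.319 / sqrt(3) = 0.76152501
u_B3 = 0.307 / sqrt(6) = 0.12533223
u_B4 = 0.048 / sqrt(3) = 0.027712813
uc = sqrt(0.22662389^2 + 0.7592156^2 + 0.76152501^2 + 0.12533223^2 + 0.027712813^2) = 1.1064191
U = k * uc = 2.58 * 1.1064191
U = 2.8546

2.8546


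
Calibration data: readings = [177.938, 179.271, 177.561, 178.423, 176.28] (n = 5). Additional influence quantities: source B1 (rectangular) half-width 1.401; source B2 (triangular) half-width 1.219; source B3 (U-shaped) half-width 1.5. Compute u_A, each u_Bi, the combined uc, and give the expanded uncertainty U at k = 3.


mean = (177.938 + 179.271 + 177.561 + 178.423 + 176.28) / 5 = 177.8946
s = sqrt(sum((x - mean)^2)/(n-1)) = 1.1060955
u_A = s / sqrt(n) = 1.1060955 / sqrt(5) = 0.49466095
u_B1 = 1.401 / sqrt(3) = 0.80886773
u_B2 = 1.219 / sqrt(6) = 0.49765467
u_B3 = 1.5 / sqrt(2) = 1.0606602
uc = sqrt(0.49466095^2 + 0.80886773^2 + 0.49765467^2 + 1.0606602^2) = 1.5071883
U = k * uc = 3 * 1.5071883
U = 4.5216

4.5216


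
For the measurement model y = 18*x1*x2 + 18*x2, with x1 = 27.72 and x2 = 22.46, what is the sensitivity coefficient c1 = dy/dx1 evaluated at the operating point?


y = 18*x1*x2 + 18*x2
dy/dx1 = 18*x2
Evaluate at x2 = 22.46: c1 = 18 * 22.46
c1 = 404.2800

404.2800


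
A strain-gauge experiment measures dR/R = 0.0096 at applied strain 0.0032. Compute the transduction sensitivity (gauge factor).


GF = (dR/R) / epsilon
= 0.0096 / 0.0032
= 3.0000

3.0000


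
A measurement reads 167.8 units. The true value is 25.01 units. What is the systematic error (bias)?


Systematic error = measured - true
= 167.8 - 25.01
= 142.7900

142.7900


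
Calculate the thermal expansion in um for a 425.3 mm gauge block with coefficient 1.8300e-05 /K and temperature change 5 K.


dL = L * alpha * dT
= 425.3 * 1.8300e-05 * 5
= 0.0389150 mm
dL_um = 0.0389150 * 1000 = 38.9150 um

38.9150


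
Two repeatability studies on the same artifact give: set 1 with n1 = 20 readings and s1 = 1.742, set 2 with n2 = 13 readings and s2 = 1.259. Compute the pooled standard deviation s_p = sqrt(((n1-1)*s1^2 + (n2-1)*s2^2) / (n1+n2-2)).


s_p = sqrt(((n1-1)*s1^2 + (n2-1)*s2^2) / (n1+n2-2))
numerator = (20-1)*1.742^2 + (13-1)*1.259^2 = 57.656716 + 19.020972 = 76.677688
denominator = 20 + 13 - 2 = 31
s_p^2 = 76.677688 / 31 = 2.4734738
s_p = sqrt(2.4734738) = 1.5727

1.5727


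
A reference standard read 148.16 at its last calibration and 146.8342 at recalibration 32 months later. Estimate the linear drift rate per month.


rate = (v2 - v1) / months
= (146.8342 - 148.16) / 32
= -1.3258 / 32
= -0.0414

-0.0414


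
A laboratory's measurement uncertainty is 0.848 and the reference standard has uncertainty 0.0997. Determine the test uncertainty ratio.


TUR = u_lab / u_ref
= 0.848 / 0.0997
= 8.5055

8.5055


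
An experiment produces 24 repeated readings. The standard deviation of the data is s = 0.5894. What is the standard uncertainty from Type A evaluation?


u_A = s / sqrt(n)
u_A = 0.5894 / sqrt(24)
u_A = 0.5894 / 4.8989795
u_A = 0.1203

0.1203


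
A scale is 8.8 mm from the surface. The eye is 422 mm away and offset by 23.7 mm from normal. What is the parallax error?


error = h * offset / d
= 8.8 * 23.7 / 422
= 0.4942

0.4942


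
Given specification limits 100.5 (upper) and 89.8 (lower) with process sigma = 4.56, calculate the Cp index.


Cp = (USL - LSL) / (6 * sigma)
= (100.5 - 89.8) / (6 * 4.56)
= 10.7000 / 27.3600
= 0.3911

0.3911


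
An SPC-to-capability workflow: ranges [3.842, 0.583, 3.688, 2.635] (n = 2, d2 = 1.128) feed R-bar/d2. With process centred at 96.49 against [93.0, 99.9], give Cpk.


R_bar = (3.842 + 0.583 + 3.688 + 2.635) / 4 = 2.687
sigma = R_bar / d2 = 2.687 / 1.128 = 2.3820922
Cp = (USL - LSL)/(6*sigma) = (99.9 - 93.0)/(6*2.3820922) = 0.4828
Cpu = (99.9 - 96.49)/(3*2.3820922) = 0.4772
Cpl = (96.49 - 93.0)/(3*2.3820922) = 0.4884
Cpk = min(Cpu, Cpl) = 0.4772

0.4772


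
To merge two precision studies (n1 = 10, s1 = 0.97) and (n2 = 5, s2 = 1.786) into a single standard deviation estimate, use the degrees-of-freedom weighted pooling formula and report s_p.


s_p = sqrt(((n1-1)*s1^2 + (n2-1)*s2^2) / (n1+n2-2))
numerator = (10-1)*0.97^2 + (5-1)*1.786^2 = 8.4681 + 12.759184 = 21.227284
denominator = 10 + 5 - 2 = 13
s_p^2 = 21.227284 / 13 = 1.632868
s_p = sqrt(1.632868) = 1.2778

1.2778


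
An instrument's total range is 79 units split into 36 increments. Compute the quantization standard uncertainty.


resolution = range / divisions
resolution = 79 / 36 = 2.1944444
u_res = resolution / (2*sqrt(3))
u_res = 2.1944444 / 3.4641016
u_res = 0.6335

0.6335


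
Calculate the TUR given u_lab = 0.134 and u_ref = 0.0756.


TUR = u_lab / u_ref
= 0.134 / 0.0756
= 1.7725

1.7725


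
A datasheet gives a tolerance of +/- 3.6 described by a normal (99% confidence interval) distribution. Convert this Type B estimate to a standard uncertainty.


u_B = half_width / 2.576
u_B = 3.6 / 2.576
u_B = 1.3975

1.3975


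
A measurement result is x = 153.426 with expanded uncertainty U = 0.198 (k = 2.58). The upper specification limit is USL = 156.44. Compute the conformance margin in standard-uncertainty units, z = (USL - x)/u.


u = U / k = 0.198 / 2.58 = 0.076744186
margin = |USL - x| = |156.44 - 153.426| = 3.014
z = margin / u = 3.014 / 0.076744186
z = 39.2733

39.2733


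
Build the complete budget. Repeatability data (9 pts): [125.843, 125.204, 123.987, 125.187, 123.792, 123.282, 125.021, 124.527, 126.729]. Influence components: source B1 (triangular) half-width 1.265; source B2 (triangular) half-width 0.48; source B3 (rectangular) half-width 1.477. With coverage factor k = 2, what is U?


mean = (125.843 + 125.204 + 123.987 + 125.187 + 123.792 + 123.282 + 125.021 + 124.527 + 126.729) / 9 = 124.8413333
s = sqrt(sum((x - mean)^2)/(n-1)) = 1.0730346
u_A = s / sqrt(n) = 1.0730346 / sqrt(9) = 0.3576782
u_B1 = 1.265 / sqrt(6) = 0.51643409
u_B2 = 0.48 / sqrt(6) = 0.19595918
u_B3 = 1.477 / sqrt(3) = 0.85274635
uc = sqrt(0.3576782^2 + 0.51643409^2 + 0.19595918^2 + 0.85274635^2) = 1.0771324
U = k * uc = 2 * 1.0771324
U = 2.1543

2.1543


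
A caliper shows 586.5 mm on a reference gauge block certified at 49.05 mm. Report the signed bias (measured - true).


Systematic error = measured - true
= 586.5 - 49.05
= 537.4500

537.4500


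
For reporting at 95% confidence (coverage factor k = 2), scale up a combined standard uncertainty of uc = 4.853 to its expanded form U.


U = k * uc
U = 2 * 4.853
U = 9.7060

9.7060


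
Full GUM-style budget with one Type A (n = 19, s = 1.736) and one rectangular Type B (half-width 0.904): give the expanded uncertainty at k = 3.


u_A = s / sqrt(n) = 1.736 / sqrt(19) = 0.39826571
u_B = half_width / sqrt(3) = 0.904 / sqrt(3) = 0.52192464
uc = sqrt(u_A^2 + u_B^2) = sqrt(0.39826571^2 + 0.52192464^2) = 0.65652182
U = k * uc = 3 * 0.65652182
U = 1.9696

1.9696


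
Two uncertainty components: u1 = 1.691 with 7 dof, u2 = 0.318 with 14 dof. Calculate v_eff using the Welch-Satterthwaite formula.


uc = sqrt(u1^2 + u2^2) = sqrt(1.691^2 + 0.318^2) = 1.7206409
v_eff = uc^4 / (u1^4/v1 + u2^4/v2)
= 1.7206409^4 / (1.691^4/7 + 0.318^4/14)
= 8.7651826 / 1.1688207
v_eff = 7.4992

7.4992


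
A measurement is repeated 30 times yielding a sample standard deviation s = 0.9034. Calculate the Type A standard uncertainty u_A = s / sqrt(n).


u_A = s / sqrt(n)
u_A = 0.9034 / sqrt(30)
u_A = 0.9034 / 5.4772256
u_A = 0.1649

0.1649


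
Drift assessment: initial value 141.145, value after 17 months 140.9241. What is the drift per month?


rate = (v2 - v1) / months
= (140.9241 - 141.145) / 17
= -0.2209 / 17
= -0.0130

-0.0130


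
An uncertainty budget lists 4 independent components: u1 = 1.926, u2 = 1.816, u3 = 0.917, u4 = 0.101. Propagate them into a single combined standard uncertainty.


uc = sqrt(1.926^2 + 1.816^2 + 0.917^2 + 0.101^2)
uc = sqrt(7.858422)
uc = 2.8033

2.8033


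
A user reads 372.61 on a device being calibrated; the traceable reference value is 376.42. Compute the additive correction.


Correction = standard - reading
= 376.42 - 372.61
= 3.8100

3.8100


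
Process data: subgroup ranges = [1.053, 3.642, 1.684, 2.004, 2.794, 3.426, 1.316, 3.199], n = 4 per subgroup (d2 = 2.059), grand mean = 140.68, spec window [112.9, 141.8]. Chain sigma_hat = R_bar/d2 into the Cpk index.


R_bar = (1.053 + 3.642 + 1.684 + 2.004 + 2.794 + 3.426 + 1.316 + 3.199) / 8 = 2.38975
sigma = R_bar / d2 = 2.38975 / 2.059 = 1.1606362
Cp = (USL - LSL)/(6*sigma) = (141.8 - 112.9)/(6*1.1606362) = 4.1500
Cpu = (141.8 - 140.68)/(3*1.1606362) = 0.3217
Cpl = (140.68 - 112.9)/(3*1.1606362) = 7.9784
Cpk = min(Cpu, Cpl) = 0.3217

0.3217


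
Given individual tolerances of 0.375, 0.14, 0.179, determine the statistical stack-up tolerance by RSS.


RSS = sqrt(0.375^2 + 0.14^2 + 0.179^2)
= sqrt(0.192266)
= 0.4385

0.4385


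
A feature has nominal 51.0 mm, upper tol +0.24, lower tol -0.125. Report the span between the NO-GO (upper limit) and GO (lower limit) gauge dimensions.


GO = nominal - lower_tol (smallest hole = maximum material condition)
GO = 51.0 - 0.125 = 50.875
NO-GO = nominal + upper_tol (largest hole = least material condition)
NO-GO = 51.0 + 0.24 = 51.24
spread = NO-GO - GO = 51.24 - 50.875 = 0.3650

0.3650


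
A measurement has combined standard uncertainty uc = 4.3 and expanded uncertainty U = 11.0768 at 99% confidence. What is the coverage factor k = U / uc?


k = U / uc
k = 11.0768 / 4.3
k = 2.576

2.576


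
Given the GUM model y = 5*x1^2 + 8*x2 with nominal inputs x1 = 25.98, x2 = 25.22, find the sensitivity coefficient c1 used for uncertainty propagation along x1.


y = 5*x1^2 + 8*x2
dy/dx1 = 2*5*x1
Evaluate at x1 = 25.98: c1 = 10 * 25.98
c1 = 259.8000

259.8000


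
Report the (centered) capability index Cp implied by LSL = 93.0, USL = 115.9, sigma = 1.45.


Cp = (USL - LSL) / (6 * sigma)
= (115.9 - 93.0) / (6 * 1.45)
= 22.9000 / 8.7000
= 2.6322

2.6322


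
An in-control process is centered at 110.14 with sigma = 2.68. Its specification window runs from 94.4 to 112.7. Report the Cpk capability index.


Cpu = (USL - mean) / (3*sigma) = (112.7 - 110.14) / (3*2.68) = 0.3184
Cpl = (mean - LSL) / (3*sigma) = (110.14 - 94.4) / (3*2.68) = 1.9577
Cpk = min(Cpu, Cpl) = 0.3184

0.3184


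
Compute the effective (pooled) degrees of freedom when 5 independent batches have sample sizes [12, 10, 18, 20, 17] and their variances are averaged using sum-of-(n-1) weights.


nu = sum_i (n_i - 1)
nu = ((12 - 1) + (10 - 1) + (18 - 1) + (20 - 1) + (17 - 1))
nu = 11 + 9 + 17 + 19 + 16
nu = 72

72


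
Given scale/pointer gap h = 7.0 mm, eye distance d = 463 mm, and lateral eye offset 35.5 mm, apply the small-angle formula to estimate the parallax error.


error = h * offset / d
= 7.0 * 35.5 / 463
= 0.5367

0.5367


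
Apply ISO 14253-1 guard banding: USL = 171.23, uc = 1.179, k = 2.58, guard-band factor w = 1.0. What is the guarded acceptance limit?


U = k * uc = 2.58 * 1.179 = 3.04182
guard band g = w * U = 1.0 * 3.04182 = 3.04182
AL = USL - g = 171.23 - 3.04182
AL = 168.1882

168.1882


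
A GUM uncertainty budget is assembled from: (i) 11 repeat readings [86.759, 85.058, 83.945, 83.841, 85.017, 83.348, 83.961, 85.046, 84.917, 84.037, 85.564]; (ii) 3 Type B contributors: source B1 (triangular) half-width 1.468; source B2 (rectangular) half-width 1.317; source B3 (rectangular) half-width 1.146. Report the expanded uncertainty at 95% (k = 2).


mean = (86.759 + 85.058 + 83.945 + 83.841 + 85.017 + 83.348 + 83.961 + 85.046 + 84.917 + 84.037 + 85.564) / 11 = 84.68118182
s = sqrt(sum((x - mean)^2)/(n-1)) = 0.97463017
u_A = s / sqrt(n) = 0.97463017 / sqrt(11) = 0.29386205
u_B1 = 1.468 / sqrt(6) = 0.59930849
u_B2 = 1.317 / sqrt(3) = 0.7603703
u_B3 = 1.146 / sqrt(3) = 0.66164341
uc = sqrt(0.29386205^2 + 0.59930849^2 + 0.7603703^2 + 0.66164341^2) = 1.2089088
U = k * uc = 2 * 1.2089088
U = 2.4178

2.4178
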